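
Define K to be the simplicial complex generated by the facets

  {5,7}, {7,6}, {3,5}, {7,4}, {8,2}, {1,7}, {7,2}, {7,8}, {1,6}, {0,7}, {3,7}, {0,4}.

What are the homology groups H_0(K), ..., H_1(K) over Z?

K has 9 vertices, 12 edges.
rank ∂_0 = 0, rank ∂_1 = 8 ⇒ b_0 = 9 − 0 − 8 = 1; all invariant factors of ∂_1 are 1 so no torsion. So H_0 ≅ Z.
rank ∂_1 = 8, rank ∂_2 = 0 ⇒ b_1 = 12 − 8 − 0 = 4. So H_1 ≅ Z^4.

H_0 ≅ Z,  H_1 ≅ Z^4.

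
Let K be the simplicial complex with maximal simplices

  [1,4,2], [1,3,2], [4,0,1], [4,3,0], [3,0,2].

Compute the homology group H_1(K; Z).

H_1 ≅ Z.

K has 5 vertices, 10 edges, 5 triangles.
rank ∂_1 = 4, rank ∂_2 = 5 ⇒ b_1 = 10 − 4 − 5 = 1; all invariant factors of ∂_2 are 1 so no torsion. So H_1 = Z.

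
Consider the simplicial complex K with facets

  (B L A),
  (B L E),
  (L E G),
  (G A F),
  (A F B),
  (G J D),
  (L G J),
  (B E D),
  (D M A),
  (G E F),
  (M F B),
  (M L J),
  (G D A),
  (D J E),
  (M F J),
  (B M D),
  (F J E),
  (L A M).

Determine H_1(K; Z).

Order the vertices as A < B < D < E < F < G < J < L < M. Listing each simplex with vertices in this order, K has dimension 2 with simplices:

  0-simplices (9): A, B, D, E, F, G, J, L, M
  1-simplices (27): AB, AD, AF, AG, AL, AM, BD, BE, BF, BL, BM, DE, DG, DJ, DM, EF, EG, EJ, EL, FG, FJ, FM, GJ, GL, JL, JM, LM
  2-simplices (18): ABF, ABL, ADG, ADM, AFG, ALM, BDE, BDM, BEL, BFM, DEJ, DGJ, EFG, EFJ, EGL, FJM, GJL, JLM

Hence C_0 ≅ Z^9, C_1 ≅ Z^27, C_2 ≅ Z^18.

∂_1: C_1 → C_0 maps an edge to its endpoints' difference, ∂[p,q] = q − p. For instance
  ∂JM = M − J.
The resulting 9×27 matrix has rank 8, and its Smith normal form has invariant factors (1,1,1,1,1,1,1,1).

∂_2: C_2 → C_1 acts by ∂[p,q,r] = [q,r] − [p,r] + [p,q]. For instance
  ∂FJM = JM − FM + FJ,
  ∂EGL = GL − EL + EG.
The 27×18 boundary matrix has rank 18 and Smith normal form diag(1,1,1,1,1,1,1,1,1,1,1,1,1,1,1,1,1,2).

Reading off H_k = ker ∂_k / im ∂_{k+1}:

  H_1: rank ker ∂_1 − rank ∂_2 = (27 − 8) − 18 = 1, and ∂_2 has invariant factor 2 > 1, so H_1 = Z ⊕ Z/2Z.

(K is a triangulation of the Klein bottle.)

H_1 ≅ Z ⊕ Z/2Z.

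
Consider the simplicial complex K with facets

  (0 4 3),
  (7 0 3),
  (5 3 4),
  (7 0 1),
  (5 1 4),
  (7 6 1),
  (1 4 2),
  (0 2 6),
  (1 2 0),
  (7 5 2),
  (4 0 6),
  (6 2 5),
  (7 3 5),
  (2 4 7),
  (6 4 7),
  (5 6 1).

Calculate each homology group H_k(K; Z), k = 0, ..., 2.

Take the total order 0 < 1 < 2 < 3 < 4 < 5 < 6 < 7 on the vertex set. Then K (dimension 2) consists of the simplices:

  0-simplices (8): [0], [1], [2], [3], [4], [5], [6], [7]
  1-simplices (24): (24 of them)
  2-simplices (16): [0,1,2], [0,1,7], [0,2,6], [0,3,4], [0,3,7], [0,4,6], [1,2,4], [1,4,5], [1,5,6], [1,6,7], [2,4,7], [2,5,6], [2,5,7], [3,4,5], [3,5,7], [4,6,7]

so the chain groups are C_0 ≅ Z^8, C_1 ≅ Z^24, C_2 ≅ Z^16.

The boundary map ∂_1: C_1 → C_0 maps an edge to its endpoints' difference, ∂[p,q] = q − p.
The resulting 8×24 matrix has rank 7, and its Smith normal form has invariant factors (1,1,1,1,1,1,1).

The boundary map ∂_2: C_2 → C_1 sends each 2-simplex [p,q,r] to [q,r] − [p,r] + [p,q]. For instance
  ∂[2,4,7] = [4,7] − [2,7] + [2,4],
  ∂[3,4,5] = [4,5] − [3,5] + [3,4].
The 24×16 boundary matrix has rank 15 and Smith normal form diag(1,1,1,1,1,1,1,1,1,1,1,1,1,1,1).

From H_k ≅ ker(∂_k) / im(∂_{k+1}) we obtain:

  H_0: rank C_0 − rank ∂_1 = 8 − 7 = 1, and the invariant factors of ∂_1 are all 1, so H_0 ≅ Z.
  H_1: rank ker ∂_1 − rank ∂_2 = (24 − 7) − 15 = 2, and the invariant factors of ∂_2 are all 1, so H_1 ≅ Z^2.
  H_2: rank ker ∂_2 − rank ∂_3 = (16 − 15) − 0 = 1, and there is no ∂_3, so H_2 ≅ Z.

As a check, the Euler characteristic is 8 − 24 + 16 = 0, which agrees with 1 − 2 + 1 = 0.

H_0 ≅ Z,  H_1 ≅ Z^2,  H_2 ≅ Z.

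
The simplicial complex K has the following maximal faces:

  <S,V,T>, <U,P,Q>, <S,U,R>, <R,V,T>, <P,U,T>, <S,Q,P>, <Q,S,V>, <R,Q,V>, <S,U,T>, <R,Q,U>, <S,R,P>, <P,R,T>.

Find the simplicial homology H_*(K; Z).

Order the vertices as P < Q < R < S < T < U < V. Listing each simplex with vertices in this order, K has dimension 2 with simplices:

  0-simplices (7): P, Q, R, S, T, U, V
  1-simplices (18): PQ, PR, PS, PT, PU, QR, QS, QU, QV, RS, RT, RU, RV, ST, SU, SV, TU, TV
  2-simplices (12): PQS, PQU, PRS, PRT, PTU, QRU, QRV, QSV, RSU, RTV, STU, STV

Hence C_0 ≅ Z^7, C_1 ≅ Z^18, C_2 ≅ Z^12.

∂_1: C_1 → C_0 sends each edge [p,q] (with p < q) to q − p.
This gives a 7×18 integer matrix of rank 6; reducing to Smith normal form yields diagonal entries (1,1,1,1,1,1).

The boundary map ∂_2: C_2 → C_1 acts by ∂[p,q,r] = [q,r] − [p,r] + [p,q]. For instance
  ∂RTV = TV − RV + RT,
  ∂PRT = RT − PT + PR.
This gives a 18×12 integer matrix of rank 12; reducing to Smith normal form yields diagonal entries (1,1,1,1,1,1,1,1,1,1,1,2).

Reading off H_k = ker ∂_k / im ∂_{k+1}:

  H_0: rank C_0 − rank ∂_1 = 7 − 6 = 1, and the invariant factors of ∂_1 are all 1, so H_0 ≅ Z.
  H_1: rank ker ∂_1 − rank ∂_2 = (18 − 6) − 12 = 0, and ∂_2 has invariant factor 2 > 1, so H_1 ≅ Z/2Z.
  H_2: rank ker ∂_2 − rank ∂_3 = (12 − 12) − 0 = 0, and there is no ∂_3, so H_2 ≅ 0.

H_0 = Z,  H_1 = Z/2Z,  H_2 = 0.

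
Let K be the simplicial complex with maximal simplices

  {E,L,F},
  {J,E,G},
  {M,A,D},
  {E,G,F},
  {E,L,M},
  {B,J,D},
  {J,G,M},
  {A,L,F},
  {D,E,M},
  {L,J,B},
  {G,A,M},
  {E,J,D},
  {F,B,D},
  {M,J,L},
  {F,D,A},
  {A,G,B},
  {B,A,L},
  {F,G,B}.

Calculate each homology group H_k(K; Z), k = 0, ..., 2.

We work with the vertex ordering A < B < D < E < F < G < J < L < M. The simplices of K, each written with vertices in increasing order, are:

  0-simplices (9): A, B, D, E, F, G, J, L, M
  1-simplices (27): AB, AD, AF, AG, AL, AM, BD, BF, BG, BJ, BL, DE, DF, DJ, DM, EF, EG, EJ, EL, EM, FG, FL, GJ, GM, JL, JM, LM
  2-simplices (18): ABG, ABL, ADF, ADM, AFL, AGM, BDF, BDJ, BFG, BJL, DEJ, DEM, EFG, EFL, EGJ, ELM, GJM, JLM

Hence C_0 ≅ Z^9, C_1 ≅ Z^27, C_2 ≅ Z^18.

Boundary ∂_1: C_1 → C_0 is given by ∂[p,q] = [q] − [p].
The 9×27 boundary matrix has rank 8 and Smith normal form diag(1,1,1,1,1,1,1,1).

∂_2: C_2 → C_1 maps a triangle to the signed sum of its edges. For instance
  ∂JLM = LM − JM + JL,
  ∂ADF = DF − AF + AD.
The resulting 27×18 matrix has rank 18, and its Smith normal form has invariant factors (1,1,1,1,1,1,1,1,1,1,1,1,1,1,1,1,1,2).

Reading off H_k = ker ∂_k / im ∂_{k+1}:

  H_0: rank C_0 − rank ∂_1 = 9 − 8 = 1, and the invariant factors of ∂_1 are all 1, so H_0 = Z.
  H_1: rank ker ∂_1 − rank ∂_2 = (27 − 8) − 18 = 1, and ∂_2 has invariant factor 2 > 1, so H_1 = Z ⊕ Z/2.
  H_2: rank ker ∂_2 − rank ∂_3 = (18 − 18) − 0 = 0, and there is no ∂_3, so H_2 = 0.

As a check, the Euler characteristic is 9 − 27 + 18 = 0, which agrees with 1 − 1 + 0 = 0.

H_0 ≅ Z,  H_1 ≅ Z ⊕ Z/2,  H_2 = 0.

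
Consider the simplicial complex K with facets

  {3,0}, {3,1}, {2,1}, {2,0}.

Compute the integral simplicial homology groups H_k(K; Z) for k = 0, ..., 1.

Take the total order 0 < 1 < 2 < 3 on the vertex set. Then K (dimension 1) consists of the simplices:

  0-simplices (4): [0], [1], [2], [3]
  1-simplices (4): [0,2], [0,3], [1,2], [1,3]

so the chain groups are C_0 ≅ Z^4, C_1 ≅ Z^4.

The boundary map ∂_1: C_1 → C_0 maps an edge to its endpoints' difference, ∂[p,q] = q − p.
The 4×4 boundary matrix has rank 3 and Smith normal form diag(1,1,1).

From H_k ≅ ker(∂_k) / im(∂_{k+1}) we obtain:

  H_0: rank C_0 − rank ∂_1 = 4 − 3 = 1, and the invariant factors of ∂_1 are all 1, so H_0 ≅ Z.
  H_1: rank ker ∂_1 − rank ∂_2 = (4 − 3) − 0 = 1, and there is no ∂_2, so H_1 ≅ Z.

As a check, the Euler characteristic is 4 − 4 = 0, which agrees with 1 − 1 = 0.
(K is a triangulation of the circle S^1.)

H_0 ≅ Z,  H_1 ≅ Z.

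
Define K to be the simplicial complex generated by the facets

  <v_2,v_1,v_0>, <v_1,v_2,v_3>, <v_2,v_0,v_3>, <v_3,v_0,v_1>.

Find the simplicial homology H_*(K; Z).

H_0 ≅ Z,  H_1 = 0,  H_2 ≅ Z.

Order the vertices as v_0 < v_1 < v_2 < v_3. Listing each simplex with vertices in this order, K has dimension 2 with simplices:

  0-simplices (4): [v_0], [v_1], [v_2], [v_3]
  1-simplices (6): [v_0,v_1], [v_0,v_2], [v_0,v_3], [v_1,v_2], [v_1,v_3], [v_2,v_3]
  2-simplices (4): [v_0,v_1,v_2], [v_0,v_1,v_3], [v_0,v_2,v_3], [v_1,v_2,v_3]

giving chain groups C_0 ≅ Z^4, C_1 ≅ Z^6, C_2 ≅ Z^4.

∂_1: C_1 → C_0 maps an edge to its endpoints' difference, ∂[p,q] = q − p. For instance
  ∂[v_0,v_2] = [v_2] − [v_0].
This gives a 4×6 integer matrix of rank 3; reducing to Smith normal form yields diagonal entries (1,1,1).

Boundary ∂_2: C_2 → C_1 sends each 2-simplex [p,q,r] to [q,r] − [p,r] + [p,q]. For instance
  ∂[v_1,v_2,v_3] = [v_2,v_3] − [v_1,v_3] + [v_1,v_2],
  ∂[v_0,v_2,v_3] = [v_2,v_3] − [v_0,v_3] + [v_0,v_2].
The resulting 6×4 matrix has rank 3, and its Smith normal form has invariant factors (1,1,1).

Computing H_k = (kernel of ∂_k) / (image of ∂_{k+1}):

  H_0: rank C_0 − rank ∂_1 = 4 − 3 = 1, and the invariant factors of ∂_1 are all 1, so H_0 ≅ Z.
  H_1: rank ker ∂_1 − rank ∂_2 = (6 − 3) − 3 = 0, and the invariant factors of ∂_2 are all 1, so H_1 ≅ 0.
  H_2: rank ker ∂_2 − rank ∂_3 = (4 − 3) − 0 = 1, and there is no ∂_3, so H_2 ≅ Z.

As a check, the Euler characteristic is 4 − 6 + 4 = 2, which agrees with 1 − 0 + 1 = 2.
(K is a triangulation of the 2-sphere S^2.)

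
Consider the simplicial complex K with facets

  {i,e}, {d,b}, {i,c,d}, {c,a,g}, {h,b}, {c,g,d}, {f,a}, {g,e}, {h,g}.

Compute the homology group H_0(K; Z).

H_0 = Z.

Order the vertices as a < b < c < d < e < f < g < h < i. Listing each simplex with vertices in this order, K has dimension 2 with simplices:

  0-simplices (9): a, b, c, d, e, f, g, h, i
  1-simplices (13): ac, af, ag, bd, bh, cd, cg, ci, dg, di, eg, ei, gh
  2-simplices (3): acg, cdg, cdi

Hence C_0 ≅ Z^9, C_1 ≅ Z^13, C_2 ≅ Z^3.

∂_1: C_1 → C_0 maps an edge to its endpoints' difference, ∂[p,q] = q − p. For instance
  ∂ei = i − e.
The resulting 9×13 matrix has rank 8, and its Smith normal form has invariant factors (1,1,1,1,1,1,1,1).

Boundary ∂_2: C_2 → C_1 maps a triangle to the signed sum of its edges. For instance
  ∂acg = cg − ag + ac,
  ∂cdg = dg − cg + cd.
The resulting 13×3 matrix has rank 3, and its Smith normal form has invariant factors (1,1,1).

Computing H_k = (kernel of ∂_k) / (image of ∂_{k+1}):

  H_0: rank C_0 − rank ∂_1 = 9 − 8 = 1, and the invariant factors of ∂_1 are all 1, so H_0 ≅ Z.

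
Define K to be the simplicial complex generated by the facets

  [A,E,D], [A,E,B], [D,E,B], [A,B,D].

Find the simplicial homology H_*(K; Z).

Take the total order A < B < D < E on the vertex set. Then K (dimension 2) consists of the simplices:

  0-simplices (4): A, B, D, E
  1-simplices (6): AB, AD, AE, BD, BE, DE
  2-simplices (4): ABD, ABE, ADE, BDE

so the chain groups are C_0 ≅ Z^4, C_1 ≅ Z^6, C_2 ≅ Z^4.

∂_1: C_1 → C_0 is given by ∂[p,q] = [q] − [p]. For instance
  ∂AB = B − A.
This gives a 4×6 integer matrix of rank 3; reducing to Smith normal form yields diagonal entries (1,1,1).

The boundary map ∂_2: C_2 → C_1 sends each 2-simplex [p,q,r] to [q,r] − [p,r] + [p,q]. For instance
  ∂ADE = DE − AE + AD,
  ∂ABE = BE − AE + AB.
As a 6×4 matrix over Z this has rank 3, with invariant factors (1,1,1).

Computing H_k = (kernel of ∂_k) / (image of ∂_{k+1}):

  H_0: rank C_0 − rank ∂_1 = 4 − 3 = 1, and the invariant factors of ∂_1 are all 1, so H_0 ≅ Z.
  H_1: rank ker ∂_1 − rank ∂_2 = (6 − 3) − 3 = 0, and the invariant factors of ∂_2 are all 1, so H_1 ≅ 0.
  H_2: rank ker ∂_2 − rank ∂_3 = (4 − 3) − 0 = 1, and there is no ∂_3, so H_2 ≅ Z.

(K is a triangulation of the 2-sphere S^2.)

H_0 = Z,  H_1 = 0,  H_2 = Z.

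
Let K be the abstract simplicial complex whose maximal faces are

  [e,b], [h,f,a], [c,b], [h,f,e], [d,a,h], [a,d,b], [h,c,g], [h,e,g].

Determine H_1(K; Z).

Order the vertices as a < b < c < d < e < f < g < h. Listing each simplex with vertices in this order, K has dimension 2 with simplices:

  0-simplices (8): a, b, c, d, e, f, g, h
  1-simplices (15): ab, ad, af, ah, bc, bd, be, cg, ch, dh, ef, eg, eh, fh, gh
  2-simplices (6): abd, adh, afh, cgh, efh, egh

giving chain groups C_0 ≅ Z^8, C_1 ≅ Z^15, C_2 ≅ Z^6.

Boundary ∂_1: C_1 → C_0 sends each edge [p,q] (with p < q) to q − p.
This gives a 8×15 integer matrix of rank 7; reducing to Smith normal form yields diagonal entries (1,1,1,1,1,1,1).

∂_2: C_2 → C_1 acts by ∂[p,q,r] = [q,r] − [p,r] + [p,q]. For instance
  ∂abd = bd − ad + ab,
  ∂cgh = gh − ch + cg.
This gives a 15×6 integer matrix of rank 6; reducing to Smith normal form yields diagonal entries (1,1,1,1,1,1).

Now H_k = ker ∂_k / im ∂_{k+1}, so:

  H_1: rank ker ∂_1 − rank ∂_2 = (15 − 7) − 6 = 2, and the invariant factors of ∂_2 are all 1, so H_1 = Z^2.

H_1 = Z^2.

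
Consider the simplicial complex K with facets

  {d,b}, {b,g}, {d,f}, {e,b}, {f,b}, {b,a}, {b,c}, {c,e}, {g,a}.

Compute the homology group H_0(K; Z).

Order the vertices as a < b < c < d < e < f < g. Listing each simplex with vertices in this order, K has dimension 1 with simplices:

  0-simplices (7): a, b, c, d, e, f, g
  1-simplices (9): ab, ag, bc, bd, be, bf, bg, ce, df

Hence C_0 ≅ Z^7, C_1 ≅ Z^9.

The boundary map ∂_1: C_1 → C_0 maps an edge to its endpoints' difference, ∂[p,q] = q − p.
As a 7×9 matrix over Z this has rank 6, with invariant factors (1,1,1,1,1,1).

Now H_k = ker ∂_k / im ∂_{k+1}, so:

  H_0: rank C_0 − rank ∂_1 = 7 − 6 = 1, and the invariant factors of ∂_1 are all 1, so H_0 ≅ Z.

(K is a triangulation of a wedge of 3 circles.)

H_0 = Z.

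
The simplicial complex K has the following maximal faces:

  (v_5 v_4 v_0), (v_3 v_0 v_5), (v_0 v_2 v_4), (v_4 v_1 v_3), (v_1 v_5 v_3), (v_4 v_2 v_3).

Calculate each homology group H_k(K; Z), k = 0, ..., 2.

Fix the vertex order v_0 < v_1 < v_2 < v_3 < v_4 < v_5 and write every simplex with vertices in increasing order. Then dim K = 2 and the simplices of K are:

  0-simplices (6): [v_0], [v_1], [v_2], [v_3], [v_4], [v_5]
  1-simplices (12): [v_0,v_2], [v_0,v_3], [v_0,v_4], [v_0,v_5], [v_1,v_3], [v_1,v_4], [v_1,v_5], [v_2,v_3], [v_2,v_4], [v_3,v_4], [v_3,v_5], [v_4,v_5]
  2-simplices (6): [v_0,v_2,v_4], [v_0,v_3,v_5], [v_0,v_4,v_5], [v_1,v_3,v_4], [v_1,v_3,v_5], [v_2,v_3,v_4]

Hence C_0 ≅ Z^6, C_1 ≅ Z^12, C_2 ≅ Z^6.

The boundary map ∂_1: C_1 → C_0 is given by ∂[p,q] = [q] − [p].
The resulting 6×12 matrix has rank 5, and its Smith normal form has invariant factors (1,1,1,1,1).

The boundary map ∂_2: C_2 → C_1 acts by ∂[p,q,r] = [q,r] − [p,r] + [p,q]. For instance
  ∂[v_0,v_4,v_5] = [v_4,v_5] − [v_0,v_5] + [v_0,v_4],
  ∂[v_0,v_3,v_5] = [v_3,v_5] − [v_0,v_5] + [v_0,v_3].
The 12×6 boundary matrix has rank 6 and Smith normal form diag(1,1,1,1,1,1).

Reading off H_k = ker ∂_k / im ∂_{k+1}:

  H_0: rank C_0 − rank ∂_1 = 6 − 5 = 1, and the invariant factors of ∂_1 are all 1, so H_0 ≅ Z.
  H_1: rank ker ∂_1 − rank ∂_2 = (12 − 5) − 6 = 1, and the invariant factors of ∂_2 are all 1, so H_1 ≅ Z.
  H_2: rank ker ∂_2 − rank ∂_3 = (6 − 6) − 0 = 0, and there is no ∂_3, so H_2 ≅ 0.

H_0 ≅ Z,  H_1 ≅ Z,  H_2 = 0.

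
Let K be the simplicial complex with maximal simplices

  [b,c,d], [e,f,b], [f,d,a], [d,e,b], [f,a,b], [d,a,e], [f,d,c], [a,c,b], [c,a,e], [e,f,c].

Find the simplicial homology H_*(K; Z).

H_0 = Z,  H_1 = Z/2Z,  H_2 = 0.

Order the vertices as a < b < c < d < e < f. Listing each simplex with vertices in this order, K has dimension 2 with simplices:

  0-simplices (6): a, b, c, d, e, f
  1-simplices (15): ab, ac, ad, ae, af, bc, bd, be, bf, cd, ce, cf, de, df, ef
  2-simplices (10): abc, abf, ace, ade, adf, bcd, bde, bef, cdf, cef

so the chain groups are C_0 ≅ Z^6, C_1 ≅ Z^15, C_2 ≅ Z^10.

∂_1: C_1 → C_0 maps an edge to its endpoints' difference, ∂[p,q] = q − p. For instance
  ∂df = f − d.
The resulting 6×15 matrix has rank 5, and its Smith normal form has invariant factors (1,1,1,1,1).

∂_2: C_2 → C_1 sends each 2-simplex [p,q,r] to [q,r] − [p,r] + [p,q]. For instance
  ∂bcd = cd − bd + bc,
  ∂cdf = df − cf + cd.
The 15×10 boundary matrix has rank 10 and Smith normal form diag(1,1,1,1,1,1,1,1,1,2).

Reading off H_k = ker ∂_k / im ∂_{k+1}:

  H_0: rank C_0 − rank ∂_1 = 6 − 5 = 1, and the invariant factors of ∂_1 are all 1, so H_0 ≅ Z.
  H_1: rank ker ∂_1 − rank ∂_2 = (15 − 5) − 10 = 0, and ∂_2 has invariant factor 2 > 1, so H_1 ≅ Z/2Z.
  H_2: rank ker ∂_2 − rank ∂_3 = (10 − 10) − 0 = 0, and there is no ∂_3, so H_2 ≅ 0.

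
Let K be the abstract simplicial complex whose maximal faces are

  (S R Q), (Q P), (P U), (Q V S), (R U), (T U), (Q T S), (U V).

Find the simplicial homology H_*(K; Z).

Fix the vertex order P < Q < R < S < T < U < V and write every simplex with vertices in increasing order. Then dim K = 2 and the simplices of K are:

  0-simplices (7): P, Q, R, S, T, U, V
  1-simplices (12): PQ, PU, QR, QS, QT, QV, RS, RU, ST, SV, TU, UV
  2-simplices (3): QRS, QST, QSV

so the chain groups are C_0 ≅ Z^7, C_1 ≅ Z^12, C_2 ≅ Z^3.

Boundary ∂_1: C_1 → C_0 sends each edge [p,q] (with p < q) to q − p.
The 7×12 boundary matrix has rank 6 and Smith normal form diag(1,1,1,1,1,1).

∂_2: C_2 → C_1 maps a triangle to the signed sum of its edges. For instance
  ∂QRS = RS − QS + QR,
  ∂QST = ST − QT + QS.
The resulting 12×3 matrix has rank 3, and its Smith normal form has invariant factors (1,1,1).

Now H_k = ker ∂_k / im ∂_{k+1}, so:

  H_0: rank C_0 − rank ∂_1 = 7 − 6 = 1, and the invariant factors of ∂_1 are all 1, so H_0 ≅ Z.
  H_1: rank ker ∂_1 − rank ∂_2 = (12 − 6) − 3 = 3, and the invariant factors of ∂_2 are all 1, so H_1 ≅ Z^3.
  H_2: rank ker ∂_2 − rank ∂_3 = (3 − 3) − 0 = 0, and there is no ∂_3, so H_2 ≅ 0.

H_0 = Z,  H_1 = Z^3,  H_2 = 0.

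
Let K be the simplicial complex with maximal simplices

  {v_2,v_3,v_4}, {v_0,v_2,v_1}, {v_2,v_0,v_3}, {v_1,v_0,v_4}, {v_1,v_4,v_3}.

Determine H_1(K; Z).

H_1 = Z.

Order the vertices as v_0 < v_1 < v_2 < v_3 < v_4. Listing each simplex with vertices in this order, K has dimension 2 with simplices:

  0-simplices (5): [v_0], [v_1], [v_2], [v_3], [v_4]
  1-simplices (10): [v_0,v_1], [v_0,v_2], [v_0,v_3], [v_0,v_4], [v_1,v_2], [v_1,v_3], [v_1,v_4], [v_2,v_3], [v_2,v_4], [v_3,v_4]
  2-simplices (5): [v_0,v_1,v_2], [v_0,v_1,v_4], [v_0,v_2,v_3], [v_1,v_3,v_4], [v_2,v_3,v_4]

Hence C_0 ≅ Z^5, C_1 ≅ Z^10, C_2 ≅ Z^5.

Boundary ∂_1: C_1 → C_0 sends each edge [p,q] (with p < q) to q − p. For instance
  ∂[v_0,v_3] = [v_3] − [v_0].
As a 5×10 matrix over Z this has rank 4, with invariant factors (1,1,1,1).

Boundary ∂_2: C_2 → C_1 acts by ∂[p,q,r] = [q,r] − [p,r] + [p,q]. For instance
  ∂[v_1,v_3,v_4] = [v_3,v_4] − [v_1,v_4] + [v_1,v_3],
  ∂[v_0,v_1,v_2] = [v_1,v_2] − [v_0,v_2] + [v_0,v_1].
As a 10×5 matrix over Z this has rank 5, with invariant factors (1,1,1,1,1).

From H_k ≅ ker(∂_k) / im(∂_{k+1}) we obtain:

  H_1: rank ker ∂_1 − rank ∂_2 = (10 − 4) − 5 = 1, and the invariant factors of ∂_2 are all 1, so H_1 = Z.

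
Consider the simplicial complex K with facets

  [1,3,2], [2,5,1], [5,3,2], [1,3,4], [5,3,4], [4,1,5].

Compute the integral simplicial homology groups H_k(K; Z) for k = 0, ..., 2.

Take the total order 1 < 2 < 3 < 4 < 5 on the vertex set. Then K (dimension 2) consists of the simplices:

  0-simplices (5): [1], [2], [3], [4], [5]
  1-simplices (9): [1,2], [1,3], [1,4], [1,5], [2,3], [2,5], [3,4], [3,5], [4,5]
  2-simplices (6): [1,2,3], [1,2,5], [1,3,4], [1,4,5], [2,3,5], [3,4,5]

giving chain groups C_0 ≅ Z^5, C_1 ≅ Z^9, C_2 ≅ Z^6.

The boundary map ∂_1: C_1 → C_0 is given by ∂[p,q] = [q] − [p].
The 5×9 boundary matrix has rank 4 and Smith normal form diag(1,1,1,1).

The boundary map ∂_2: C_2 → C_1 acts by ∂[p,q,r] = [q,r] − [p,r] + [p,q]. For instance
  ∂[1,3,4] = [3,4] − [1,4] + [1,3],
  ∂[2,3,5] = [3,5] − [2,5] + [2,3].
The 9×6 boundary matrix has rank 5 and Smith normal form diag(1,1,1,1,1).

Now H_k = ker ∂_k / im ∂_{k+1}, so:

  H_0: rank C_0 − rank ∂_1 = 5 − 4 = 1, and the invariant factors of ∂_1 are all 1, so H_0 = Z.
  H_1: rank ker ∂_1 − rank ∂_2 = (9 − 4) − 5 = 0, and the invariant factors of ∂_2 are all 1, so H_1 = 0.
  H_2: rank ker ∂_2 − rank ∂_3 = (6 − 5) − 0 = 1, and there is no ∂_3, so H_2 = Z.

H_0 = Z,  H_1 = 0,  H_2 = Z.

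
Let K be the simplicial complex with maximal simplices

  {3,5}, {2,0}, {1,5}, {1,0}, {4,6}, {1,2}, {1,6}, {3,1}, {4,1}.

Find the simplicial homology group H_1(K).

H_1 = Z^3.

Take the total order 0 < 1 < 2 < 3 < 4 < 5 < 6 on the vertex set. Then K (dimension 1) consists of the simplices:

  0-simplices (7): [0], [1], [2], [3], [4], [5], [6]
  1-simplices (9): [0,1], [0,2], [1,2], [1,3], [1,4], [1,5], [1,6], [3,5], [4,6]

giving chain groups C_0 ≅ Z^7, C_1 ≅ Z^9.

∂_1: C_1 → C_0 is given by ∂[p,q] = [q] − [p].
The 7×9 boundary matrix has rank 6 and Smith normal form diag(1,1,1,1,1,1).

Now H_k = ker ∂_k / im ∂_{k+1}, so:

  H_1: rank ker ∂_1 − rank ∂_2 = (9 − 6) − 0 = 3, and there is no ∂_2, so H_1 = Z^3.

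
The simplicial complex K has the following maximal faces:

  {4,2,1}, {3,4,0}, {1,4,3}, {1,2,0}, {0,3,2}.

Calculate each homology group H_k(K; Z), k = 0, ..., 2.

Fix the vertex order 0 < 1 < 2 < 3 < 4 and write every simplex with vertices in increasing order. Then dim K = 2 and the simplices of K are:

  0-simplices (5): [0], [1], [2], [3], [4]
  1-simplices (10): [0,1], [0,2], [0,3], [0,4], [1,2], [1,3], [1,4], [2,3], [2,4], [3,4]
  2-simplices (5): [0,1,2], [0,2,3], [0,3,4], [1,2,4], [1,3,4]

giving chain groups C_0 ≅ Z^5, C_1 ≅ Z^10, C_2 ≅ Z^5.

The boundary map ∂_1: C_1 → C_0 is given by ∂[p,q] = [q] − [p].
The 5×10 boundary matrix has rank 4 and Smith normal form diag(1,1,1,1).

The boundary map ∂_2: C_2 → C_1 maps a triangle to the signed sum of its edges. For instance
  ∂[0,2,3] = [2,3] − [0,3] + [0,2],
  ∂[1,3,4] = [3,4] − [1,4] + [1,3].
The 10×5 boundary matrix has rank 5 and Smith normal form diag(1,1,1,1,1).

Reading off H_k = ker ∂_k / im ∂_{k+1}:

  H_0: rank C_0 − rank ∂_1 = 5 − 4 = 1, and the invariant factors of ∂_1 are all 1, so H_0 = Z.
  H_1: rank ker ∂_1 − rank ∂_2 = (10 − 4) − 5 = 1, and the invariant factors of ∂_2 are all 1, so H_1 = Z.
  H_2: rank ker ∂_2 − rank ∂_3 = (5 − 5) − 0 = 0, and there is no ∂_3, so H_2 = 0.

H_0 = Z,  H_1 = Z,  H_2 = 0.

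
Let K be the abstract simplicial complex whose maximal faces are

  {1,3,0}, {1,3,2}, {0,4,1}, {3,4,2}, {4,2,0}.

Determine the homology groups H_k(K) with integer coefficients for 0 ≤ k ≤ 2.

Order the vertices as 0 < 1 < 2 < 3 < 4. Listing each simplex with vertices in this order, K has dimension 2 with simplices:

  0-simplices (5): [0], [1], [2], [3], [4]
  1-simplices (10): [0,1], [0,2], [0,3], [0,4], [1,2], [1,3], [1,4], [2,3], [2,4], [3,4]
  2-simplices (5): [0,1,3], [0,1,4], [0,2,4], [1,2,3], [2,3,4]

giving chain groups C_0 ≅ Z^5, C_1 ≅ Z^10, C_2 ≅ Z^5.

Boundary ∂_1: C_1 → C_0 maps an edge to its endpoints' difference, ∂[p,q] = q − p. For instance
  ∂[1,4] = [4] − [1].
The 5×10 boundary matrix has rank 4 and Smith normal form diag(1,1,1,1).

The boundary map ∂_2: C_2 → C_1 maps a triangle to the signed sum of its edges. For instance
  ∂[2,3,4] = [3,4] − [2,4] + [2,3],
  ∂[1,2,3] = [2,3] − [1,3] + [1,2].
This gives a 10×5 integer matrix of rank 5; reducing to Smith normal form yields diagonal entries (1,1,1,1,1).

From H_k ≅ ker(∂_k) / im(∂_{k+1}) we obtain:

  H_0: rank C_0 − rank ∂_1 = 5 − 4 = 1, and the invariant factors of ∂_1 are all 1, so H_0 = Z.
  H_1: rank ker ∂_1 − rank ∂_2 = (10 − 4) − 5 = 1, and the invariant factors of ∂_2 are all 1, so H_1 = Z.
  H_2: rank ker ∂_2 − rank ∂_3 = (5 − 5) − 0 = 0, and there is no ∂_3, so H_2 = 0.

As a check, the Euler characteristic is 5 − 10 + 5 = 0, which agrees with 1 − 1 + 0 = 0.
(K is a triangulation of the Möbius band.)

H_0 = Z,  H_1 = Z,  H_2 = 0.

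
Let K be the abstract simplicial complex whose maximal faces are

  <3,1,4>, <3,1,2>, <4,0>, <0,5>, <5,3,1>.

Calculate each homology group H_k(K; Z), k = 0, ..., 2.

H_0 ≅ Z,  H_1 ≅ Z,  H_2 = 0.

Order the vertices as 0 < 1 < 2 < 3 < 4 < 5. Listing each simplex with vertices in this order, K has dimension 2 with simplices:

  0-simplices (6): [0], [1], [2], [3], [4], [5]
  1-simplices (9): [0,4], [0,5], [1,2], [1,3], [1,4], [1,5], [2,3], [3,4], [3,5]
  2-simplices (3): [1,2,3], [1,3,4], [1,3,5]

giving chain groups C_0 ≅ Z^6, C_1 ≅ Z^9, C_2 ≅ Z^3.

The boundary map ∂_1: C_1 → C_0 sends each edge [p,q] (with p < q) to q − p. For instance
  ∂[3,4] = [4] − [3].
This gives a 6×9 integer matrix of rank 5; reducing to Smith normal form yields diagonal entries (1,1,1,1,1).

Boundary ∂_2: C_2 → C_1 acts by ∂[p,q,r] = [q,r] − [p,r] + [p,q]. For instance
  ∂[1,3,5] = [3,5] − [1,5] + [1,3],
  ∂[1,2,3] = [2,3] − [1,3] + [1,2].
The 9×3 boundary matrix has rank 3 and Smith normal form diag(1,1,1).

Computing H_k = (kernel of ∂_k) / (image of ∂_{k+1}):

  H_0: rank C_0 − rank ∂_1 = 6 − 5 = 1, and the invariant factors of ∂_1 are all 1, so H_0 ≅ Z.
  H_1: rank ker ∂_1 − rank ∂_2 = (9 − 5) − 3 = 1, and the invariant factors of ∂_2 are all 1, so H_1 ≅ Z.
  H_2: rank ker ∂_2 − rank ∂_3 = (3 − 3) − 0 = 0, and there is no ∂_3, so H_2 ≅ 0.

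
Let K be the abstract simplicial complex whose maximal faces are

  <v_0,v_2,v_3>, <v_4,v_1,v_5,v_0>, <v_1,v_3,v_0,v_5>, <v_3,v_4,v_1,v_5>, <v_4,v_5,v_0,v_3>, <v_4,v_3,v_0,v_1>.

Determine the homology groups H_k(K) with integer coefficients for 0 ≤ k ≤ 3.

Order the vertices as v_0 < v_1 < v_2 < v_3 < v_4 < v_5. Listing each simplex with vertices in this order, K has dimension 3 with simplices:

  0-simplices (6): [v_0], [v_1], [v_2], [v_3], [v_4], [v_5]
  1-simplices (12): [v_0,v_1], [v_0,v_2], [v_0,v_3], [v_0,v_4], [v_0,v_5], [v_1,v_3], [v_1,v_4], [v_1,v_5], [v_2,v_3], [v_3,v_4], [v_3,v_5], [v_4,v_5]
  2-simplices (11): (11 of them)
  3-simplices (5): [v_0,v_1,v_3,v_4], [v_0,v_1,v_3,v_5], [v_0,v_1,v_4,v_5], [v_0,v_3,v_4,v_5], [v_1,v_3,v_4,v_5]

so the chain groups are C_0 ≅ Z^6, C_1 ≅ Z^12, C_2 ≅ Z^11, C_3 ≅ Z^5.

∂_1: C_1 → C_0 sends each edge [p,q] (with p < q) to q − p. For instance
  ∂[v_3,v_4] = [v_4] − [v_3].
The 6×12 boundary matrix has rank 5 and Smith normal form diag(1,1,1,1,1).

Boundary ∂_2: C_2 → C_1 maps a triangle to the signed sum of its edges. For instance
  ∂[v_0,v_1,v_5] = [v_1,v_5] − [v_0,v_5] + [v_0,v_1],
  ∂[v_0,v_3,v_4] = [v_3,v_4] − [v_0,v_4] + [v_0,v_3].
The resulting 12×11 matrix has rank 7, and its Smith normal form has invariant factors (1,1,1,1,1,1,1).

∂_3: C_3 → C_2 sends each 3-simplex σ to the alternating sum Σ_i (−1)^i (σ with its i-th vertex removed). For instance
  ∂[v_0,v_1,v_4,v_5] = [v_1,v_4,v_5] − [v_0,v_4,v_5] + [v_0,v_1,v_5] − [v_0,v_1,v_4],
  ∂[v_1,v_3,v_4,v_5] = [v_3,v_4,v_5] − [v_1,v_4,v_5] + [v_1,v_3,v_5] − [v_1,v_3,v_4].
As a 11×5 matrix over Z this has rank 4, with invariant factors (1,1,1,1).

Computing H_k = (kernel of ∂_k) / (image of ∂_{k+1}):

  H_0: rank C_0 − rank ∂_1 = 6 − 5 = 1, and the invariant factors of ∂_1 are all 1, so H_0 ≅ Z.
  H_1: rank ker ∂_1 − rank ∂_2 = (12 − 5) − 7 = 0, and the invariant factors of ∂_2 are all 1, so H_1 ≅ 0.
  H_2: rank ker ∂_2 − rank ∂_3 = (11 − 7) − 4 = 0, and the invariant factors of ∂_3 are all 1, so H_2 ≅ 0.
  H_3: rank ker ∂_3 − rank ∂_4 = (5 − 4) − 0 = 1, and there is no ∂_4, so H_3 ≅ Z.

As a check, the Euler characteristic is 6 − 12 + 11 − 5 = 0, which agrees with 1 − 0 + 0 − 1 = 0.

H_0 = Z,  H_1 = 0,  H_2 = 0,  H_3 = Z.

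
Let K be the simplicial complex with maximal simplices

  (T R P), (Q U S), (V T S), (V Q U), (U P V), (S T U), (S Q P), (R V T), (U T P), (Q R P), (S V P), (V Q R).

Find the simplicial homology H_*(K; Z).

H_0 ≅ Z,  H_1 ≅ Z_2,  H_2 = 0.

K has 7 vertices, 18 edges, 12 triangles.
rank ∂_0 = 0, rank ∂_1 = 6 ⇒ b_0 = 7 − 0 − 6 = 1; all invariant factors of ∂_1 are 1 so no torsion. So H_0 ≅ Z.
rank ∂_1 = 6, rank ∂_2 = 12 ⇒ b_1 = 18 − 6 − 12 = 0; ∂_2 has invariant factor(s) [2] giving torsion. So H_1 ≅ Z_2.
rank ∂_2 = 12, rank ∂_3 = 0 ⇒ b_2 = 12 − 12 − 0 = 0. So H_2 ≅ 0.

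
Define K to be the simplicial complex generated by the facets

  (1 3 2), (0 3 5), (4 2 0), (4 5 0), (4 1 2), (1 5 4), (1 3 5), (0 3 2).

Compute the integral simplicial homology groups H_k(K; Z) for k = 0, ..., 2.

H_0 = Z,  H_1 = 0,  H_2 = Z.

We work with the vertex ordering 0 < 1 < 2 < 3 < 4 < 5. The simplices of K, each written with vertices in increasing order, are:

  0-simplices (6): [0], [1], [2], [3], [4], [5]
  1-simplices (12): [0,2], [0,3], [0,4], [0,5], [1,2], [1,3], [1,4], [1,5], [2,3], [2,4], [3,5], [4,5]
  2-simplices (8): [0,2,3], [0,2,4], [0,3,5], [0,4,5], [1,2,3], [1,2,4], [1,3,5], [1,4,5]

Hence C_0 ≅ Z^6, C_1 ≅ Z^12, C_2 ≅ Z^8.

Boundary ∂_1: C_1 → C_0 is given by ∂[p,q] = [q] − [p].
This gives a 6×12 integer matrix of rank 5; reducing to Smith normal form yields diagonal entries (1,1,1,1,1).

Boundary ∂_2: C_2 → C_1 acts by ∂[p,q,r] = [q,r] − [p,r] + [p,q]. For instance
  ∂[0,3,5] = [3,5] − [0,5] + [0,3],
  ∂[1,2,3] = [2,3] − [1,3] + [1,2].
As a 12×8 matrix over Z this has rank 7, with invariant factors (1,1,1,1,1,1,1).

Reading off H_k = ker ∂_k / im ∂_{k+1}:

  H_0: rank C_0 − rank ∂_1 = 6 − 5 = 1, and the invariant factors of ∂_1 are all 1, so H_0 ≅ Z.
  H_1: rank ker ∂_1 − rank ∂_2 = (12 − 5) − 7 = 0, and the invariant factors of ∂_2 are all 1, so H_1 ≅ 0.
  H_2: rank ker ∂_2 − rank ∂_3 = (8 − 7) − 0 = 1, and there is no ∂_3, so H_2 ≅ Z.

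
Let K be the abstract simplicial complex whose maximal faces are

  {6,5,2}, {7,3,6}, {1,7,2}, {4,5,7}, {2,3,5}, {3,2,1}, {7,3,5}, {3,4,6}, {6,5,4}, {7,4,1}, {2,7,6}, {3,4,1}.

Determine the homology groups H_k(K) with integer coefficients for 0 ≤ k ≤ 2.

H_0 ≅ Z,  H_1 ≅ Z/2,  H_2 = 0.

Take the total order 1 < 2 < 3 < 4 < 5 < 6 < 7 on the vertex set. Then K (dimension 2) consists of the simplices:

  0-simplices (7): [1], [2], [3], [4], [5], [6], [7]
  1-simplices (18): [1,2], [1,3], [1,4], [1,7], [2,3], [2,5], [2,6], [2,7], [3,4], [3,5], [3,6], [3,7], [4,5], [4,6], [4,7], [5,6], [5,7], [6,7]
  2-simplices (12): [1,2,3], [1,2,7], [1,3,4], [1,4,7], [2,3,5], [2,5,6], [2,6,7], [3,4,6], [3,5,7], [3,6,7], [4,5,6], [4,5,7]

Hence C_0 ≅ Z^7, C_1 ≅ Z^18, C_2 ≅ Z^12.

The boundary map ∂_1: C_1 → C_0 maps an edge to its endpoints' difference, ∂[p,q] = q − p. For instance
  ∂[4,7] = [7] − [4].
This gives a 7×18 integer matrix of rank 6; reducing to Smith normal form yields diagonal entries (1,1,1,1,1,1).

Boundary ∂_2: C_2 → C_1 maps a triangle to the signed sum of its edges. For instance
  ∂[4,5,6] = [5,6] − [4,6] + [4,5],
  ∂[2,5,6] = [5,6] − [2,6] + [2,5].
The resulting 18×12 matrix has rank 12, and its Smith normal form has invariant factors (1,1,1,1,1,1,1,1,1,1,1,2).

Now H_k = ker ∂_k / im ∂_{k+1}, so:

  H_0: rank C_0 − rank ∂_1 = 7 − 6 = 1, and the invariant factors of ∂_1 are all 1, so H_0 ≅ Z.
  H_1: rank ker ∂_1 − rank ∂_2 = (18 − 6) − 12 = 0, and ∂_2 has invariant factor 2 > 1, so H_1 ≅ Z/2.
  H_2: rank ker ∂_2 − rank ∂_3 = (12 − 12) − 0 = 0, and there is no ∂_3, so H_2 ≅ 0.

(K is a triangulation of the real projective plane RP^2.)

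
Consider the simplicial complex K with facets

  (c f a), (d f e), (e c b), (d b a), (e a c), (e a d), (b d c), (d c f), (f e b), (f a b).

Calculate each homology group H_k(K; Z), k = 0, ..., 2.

Fix the vertex order a < b < c < d < e < f and write every simplex with vertices in increasing order. Then dim K = 2 and the simplices of K are:

  0-simplices (6): a, b, c, d, e, f
  1-simplices (15): ab, ac, ad, ae, af, bc, bd, be, bf, cd, ce, cf, de, df, ef
  2-simplices (10): abd, abf, ace, acf, ade, bcd, bce, bef, cdf, def

giving chain groups C_0 ≅ Z^6, C_1 ≅ Z^15, C_2 ≅ Z^10.

∂_1: C_1 → C_0 is given by ∂[p,q] = [q] − [p]. For instance
  ∂ab = b − a.
As a 6×15 matrix over Z this has rank 5, with invariant factors (1,1,1,1,1).

The boundary map ∂_2: C_2 → C_1 acts by ∂[p,q,r] = [q,r] − [p,r] + [p,q]. For instance
  ∂def = ef − df + de,
  ∂abf = bf − af + ab.
This gives a 15×10 integer matrix of rank 10; reducing to Smith normal form yields diagonal entries (1,1,1,1,1,1,1,1,1,2).

Now H_k = ker ∂_k / im ∂_{k+1}, so:

  H_0: rank C_0 − rank ∂_1 = 6 − 5 = 1, and the invariant factors of ∂_1 are all 1, so H_0 ≅ Z.
  H_1: rank ker ∂_1 − rank ∂_2 = (15 − 5) − 10 = 0, and ∂_2 has invariant factor 2 > 1, so H_1 ≅ Z/2.
  H_2: rank ker ∂_2 − rank ∂_3 = (10 − 10) − 0 = 0, and there is no ∂_3, so H_2 ≅ 0.

As a check, the Euler characteristic is 6 − 15 + 10 = 1, which agrees with 1 − 0 + 0 = 1.

H_0 ≅ Z,  H_1 ≅ Z/2,  H_2 = 0.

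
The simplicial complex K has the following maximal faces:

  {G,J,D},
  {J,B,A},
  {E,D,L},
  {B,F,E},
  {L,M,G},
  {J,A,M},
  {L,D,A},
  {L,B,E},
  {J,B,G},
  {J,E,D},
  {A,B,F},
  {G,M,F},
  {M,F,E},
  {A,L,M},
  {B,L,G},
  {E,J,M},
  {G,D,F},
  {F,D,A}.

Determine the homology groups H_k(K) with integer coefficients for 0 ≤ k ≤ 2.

H_0 = Z,  H_1 = Z^2,  H_2 = Z.

Fix the vertex order A < B < D < E < F < G < J < L < M and write every simplex with vertices in increasing order. Then dim K = 2 and the simplices of K are:

  0-simplices (9): A, B, D, E, F, G, J, L, M
  1-simplices (27): AB, AD, AF, AJ, AL, AM, BE, BF, BG, BJ, BL, DE, DF, DG, DJ, DL, EF, EJ, EL, EM, FG, FM, GJ, GL, GM, JM, LM
  2-simplices (18): ABF, ABJ, ADF, ADL, AJM, ALM, BEF, BEL, BGJ, BGL, DEJ, DEL, DFG, DGJ, EFM, EJM, FGM, GLM

so the chain groups are C_0 ≅ Z^9, C_1 ≅ Z^27, C_2 ≅ Z^18.

∂_1: C_1 → C_0 maps an edge to its endpoints' difference, ∂[p,q] = q − p.
The 9×27 boundary matrix has rank 8 and Smith normal form diag(1,1,1,1,1,1,1,1).

Boundary ∂_2: C_2 → C_1 sends each 2-simplex [p,q,r] to [q,r] − [p,r] + [p,q]. For instance
  ∂ABJ = BJ − AJ + AB,
  ∂EFM = FM − EM + EF.
As a 27×18 matrix over Z this has rank 17, with invariant factors (1,1,1,1,1,1,1,1,1,1,1,1,1,1,1,1,1).

Now H_k = ker ∂_k / im ∂_{k+1}, so:

  H_0: rank C_0 − rank ∂_1 = 9 − 8 = 1, and the invariant factors of ∂_1 are all 1, so H_0 = Z.
  H_1: rank ker ∂_1 − rank ∂_2 = (27 − 8) − 17 = 2, and the invariant factors of ∂_2 are all 1, so H_1 = Z^2.
  H_2: rank ker ∂_2 − rank ∂_3 = (18 − 17) − 0 = 1, and there is no ∂_3, so H_2 = Z.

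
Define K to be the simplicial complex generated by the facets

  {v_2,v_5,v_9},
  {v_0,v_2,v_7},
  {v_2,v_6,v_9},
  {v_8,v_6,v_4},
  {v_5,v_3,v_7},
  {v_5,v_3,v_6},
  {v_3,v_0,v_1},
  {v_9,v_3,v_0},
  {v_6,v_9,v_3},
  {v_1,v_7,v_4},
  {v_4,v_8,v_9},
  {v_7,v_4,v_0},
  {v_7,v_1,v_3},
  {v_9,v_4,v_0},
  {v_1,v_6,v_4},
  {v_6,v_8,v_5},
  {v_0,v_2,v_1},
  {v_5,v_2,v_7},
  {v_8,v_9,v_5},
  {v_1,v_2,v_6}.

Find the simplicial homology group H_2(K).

H_2 = 0.

Fix the vertex order v_0 < v_1 < v_2 < v_3 < v_4 < v_5 < v_6 < v_7 < v_8 < v_9 and write every simplex with vertices in increasing order. Then dim K = 2 and the simplices of K are:

  0-simplices (10): [v_0], [v_1], [v_2], [v_3], [v_4], [v_5], [v_6], [v_7], [v_8], [v_9]
  1-simplices (30): (30 of them)
  2-simplices (20): (20 of them)

Hence C_0 ≅ Z^10, C_1 ≅ Z^30, C_2 ≅ Z^20.

The boundary map ∂_1: C_1 → C_0 is given by ∂[p,q] = [q] − [p]. For instance
  ∂[v_1,v_3] = [v_3] − [v_1].
As a 10×30 matrix over Z this has rank 9, with invariant factors (1,1,1,1,1,1,1,1,1).

The boundary map ∂_2: C_2 → C_1 maps a triangle to the signed sum of its edges. For instance
  ∂[v_5,v_8,v_9] = [v_8,v_9] − [v_5,v_9] + [v_5,v_8],
  ∂[v_5,v_6,v_8] = [v_6,v_8] − [v_5,v_8] + [v_5,v_6].
The 30×20 boundary matrix has rank 20 and Smith normal form diag(1,1,1,1,1,1,1,1,1,1,1,1,1,1,1,1,1,1,1,2).

Computing H_k = (kernel of ∂_k) / (image of ∂_{k+1}):

  H_2: rank ker ∂_2 − rank ∂_3 = (20 − 20) − 0 = 0, and there is no ∂_3, so H_2 ≅ 0.

(K is a triangulation of the Klein bottle.)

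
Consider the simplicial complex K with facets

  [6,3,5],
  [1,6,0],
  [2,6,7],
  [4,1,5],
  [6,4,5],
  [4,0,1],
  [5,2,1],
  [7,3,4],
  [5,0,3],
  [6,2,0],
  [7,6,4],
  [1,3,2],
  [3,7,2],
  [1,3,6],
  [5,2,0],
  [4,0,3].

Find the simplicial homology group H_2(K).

H_2 ≅ Z.

Take the total order 0 < 1 < 2 < 3 < 4 < 5 < 6 < 7 on the vertex set. Then K (dimension 2) consists of the simplices:

  0-simplices (8): [0], [1], [2], [3], [4], [5], [6], [7]
  1-simplices (24): (24 of them)
  2-simplices (16): [0,1,4], [0,1,6], [0,2,5], [0,2,6], [0,3,4], [0,3,5], [1,2,3], [1,2,5], [1,3,6], [1,4,5], [2,3,7], [2,6,7], [3,4,7], [3,5,6], [4,5,6], [4,6,7]

Hence C_0 ≅ Z^8, C_1 ≅ Z^24, C_2 ≅ Z^16.

Boundary ∂_1: C_1 → C_0 maps an edge to its endpoints' difference, ∂[p,q] = q − p. For instance
  ∂[4,6] = [6] − [4].
The 8×24 boundary matrix has rank 7 and Smith normal form diag(1,1,1,1,1,1,1).

The boundary map ∂_2: C_2 → C_1 maps a triangle to the signed sum of its edges. For instance
  ∂[4,5,6] = [5,6] − [4,6] + [4,5],
  ∂[0,3,5] = [3,5] − [0,5] + [0,3].
As a 24×16 matrix over Z this has rank 15, with invariant factors (1,1,1,1,1,1,1,1,1,1,1,1,1,1,1).

Now H_k = ker ∂_k / im ∂_{k+1}, so:

  H_2: rank ker ∂_2 − rank ∂_3 = (16 − 15) − 0 = 1, and there is no ∂_3, so H_2 ≅ Z.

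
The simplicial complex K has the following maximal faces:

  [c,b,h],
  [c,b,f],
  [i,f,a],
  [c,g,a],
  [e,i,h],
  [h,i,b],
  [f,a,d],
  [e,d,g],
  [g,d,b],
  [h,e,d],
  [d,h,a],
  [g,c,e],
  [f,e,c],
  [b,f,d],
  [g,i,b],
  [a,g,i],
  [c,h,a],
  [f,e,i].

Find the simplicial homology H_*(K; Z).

H_0 = Z,  H_1 = Z^2,  H_2 = Z.

Fix the vertex order a < b < c < d < e < f < g < h < i and write every simplex with vertices in increasing order. Then dim K = 2 and the simplices of K are:

  0-simplices (9): a, b, c, d, e, f, g, h, i
  1-simplices (27): ac, ad, af, ag, ah, ai, bc, bd, bf, bg, bh, bi, ce, cf, cg, ch, de, df, dg, dh, ef, eg, eh, ei, fi, gi, hi
  2-simplices (18): acg, ach, adf, adh, afi, agi, bcf, bch, bdf, bdg, bgi, bhi, cef, ceg, deg, deh, efi, ehi

Hence C_0 ≅ Z^9, C_1 ≅ Z^27, C_2 ≅ Z^18.

∂_1: C_1 → C_0 sends each edge [p,q] (with p < q) to q − p.
The resulting 9×27 matrix has rank 8, and its Smith normal form has invariant factors (1,1,1,1,1,1,1,1).

Boundary ∂_2: C_2 → C_1 sends each 2-simplex [p,q,r] to [q,r] − [p,r] + [p,q]. For instance
  ∂efi = fi − ei + ef,
  ∂deh = eh − dh + de.
The resulting 27×18 matrix has rank 17, and its Smith normal form has invariant factors (1,1,1,1,1,1,1,1,1,1,1,1,1,1,1,1,1).

Computing H_k = (kernel of ∂_k) / (image of ∂_{k+1}):

  H_0: rank C_0 − rank ∂_1 = 9 − 8 = 1, and the invariant factors of ∂_1 are all 1, so H_0 = Z.
  H_1: rank ker ∂_1 − rank ∂_2 = (27 − 8) − 17 = 2, and the invariant factors of ∂_2 are all 1, so H_1 = Z^2.
  H_2: rank ker ∂_2 − rank ∂_3 = (18 − 17) − 0 = 1, and there is no ∂_3, so H_2 = Z.

As a check, the Euler characteristic is 9 − 27 + 18 = 0, which agrees with 1 − 2 + 1 = 0.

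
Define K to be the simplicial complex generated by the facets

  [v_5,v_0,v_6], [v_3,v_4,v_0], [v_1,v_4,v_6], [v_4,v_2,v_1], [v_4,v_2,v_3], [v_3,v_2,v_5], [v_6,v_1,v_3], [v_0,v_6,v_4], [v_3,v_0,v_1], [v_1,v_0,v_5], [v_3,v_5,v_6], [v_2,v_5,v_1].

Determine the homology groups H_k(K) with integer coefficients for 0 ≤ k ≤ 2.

H_0 = Z,  H_1 = Z/2Z,  H_2 = 0.

Order the vertices as v_0 < v_1 < v_2 < v_3 < v_4 < v_5 < v_6. Listing each simplex with vertices in this order, K has dimension 2 with simplices:

  0-simplices (7): [v_0], [v_1], [v_2], [v_3], [v_4], [v_5], [v_6]
  1-simplices (18): (18 of them)
  2-simplices (12): (12 of them)

so the chain groups are C_0 ≅ Z^7, C_1 ≅ Z^18, C_2 ≅ Z^12.

The boundary map ∂_1: C_1 → C_0 maps an edge to its endpoints' difference, ∂[p,q] = q − p. For instance
  ∂[v_3,v_4] = [v_4] − [v_3].
This gives a 7×18 integer matrix of rank 6; reducing to Smith normal form yields diagonal entries (1,1,1,1,1,1).

The boundary map ∂_2: C_2 → C_1 sends each 2-simplex [p,q,r] to [q,r] − [p,r] + [p,q]. For instance
  ∂[v_0,v_3,v_4] = [v_3,v_4] − [v_0,v_4] + [v_0,v_3],
  ∂[v_0,v_4,v_6] = [v_4,v_6] − [v_0,v_6] + [v_0,v_4].
As a 18×12 matrix over Z this has rank 12, with invariant factors (1,1,1,1,1,1,1,1,1,1,1,2).

From H_k ≅ ker(∂_k) / im(∂_{k+1}) we obtain:

  H_0: rank C_0 − rank ∂_1 = 7 − 6 = 1, and the invariant factors of ∂_1 are all 1, so H_0 ≅ Z.
  H_1: rank ker ∂_1 − rank ∂_2 = (18 − 6) − 12 = 0, and ∂_2 has invariant factor 2 > 1, so H_1 ≅ Z/2Z.
  H_2: rank ker ∂_2 − rank ∂_3 = (12 − 12) − 0 = 0, and there is no ∂_3, so H_2 ≅ 0.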